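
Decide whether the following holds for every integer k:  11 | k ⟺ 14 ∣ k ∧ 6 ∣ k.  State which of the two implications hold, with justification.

(⇒) fails and (⇐) fails.

(→) This fails: take k = 11. Certainly 11 ∣ 11, but 14 ∤ 11.

(←) This fails: take k = 42. Both 14 ∣ 42 and 6 ∣ 42, yet 42 is not a multiple of 11 (since 42 = 3·11 + 9), so 11 ∤ 42.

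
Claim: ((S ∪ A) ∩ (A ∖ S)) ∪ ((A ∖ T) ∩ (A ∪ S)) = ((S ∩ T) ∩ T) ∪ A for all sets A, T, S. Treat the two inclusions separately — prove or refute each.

Only the forward inclusion holds.

(⊇) This inclusion fails. Take A = ∅, T = {1}, S = {1}; then 1 ∈ ((S ∩ T) ∩ T) ∪ A but 1 ∉ ((S ∪ A) ∩ (A ∖ S)) ∪ ((A ∖ T) ∩ (A ∪ S)).

(⊆) Let x ∈ ((S ∪ A) ∩ (A ∖ S)) ∪ ((A ∖ T) ∩ (A ∪ S)). Then either x ∈ A and x ∉ T, S; or x ∈ A ∩ T and x ∉ S; or x ∈ A ∩ S and x ∉ T. In each case x ∈ ((S ∩ T) ∩ T) ∪ A, so ((S ∪ A) ∩ (A ∖ S)) ∪ ((A ∖ T) ∩ (A ∪ S)) ⊆ ((S ∩ T) ∩ T) ∪ A.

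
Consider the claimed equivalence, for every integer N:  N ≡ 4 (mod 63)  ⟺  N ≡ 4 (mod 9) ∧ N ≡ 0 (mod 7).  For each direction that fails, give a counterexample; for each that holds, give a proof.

Neither implication holds.

[⇒] This fails: N = 4 gives 4 ≡ 4 (mod 63) but 4 ≡ 4 (mod 7), so the conjunction on the right does not hold.

[⇐] This fails: N = 49 satisfies both congruences on the right (49 ≡ 4 mod 9 and 49 ≡ 0 mod 7) yet 49 ≡ 49 (mod 63), not 4.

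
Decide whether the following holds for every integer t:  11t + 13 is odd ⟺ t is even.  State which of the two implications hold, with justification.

Both directions hold.

(→) Suppose 11t + 13 is odd. Since 11 is odd, 11t and t have the same parity, so 11t + 13 ≡ t + 13 (mod 2). As 13 is odd, 11t + 13 is odd exactly when t is even. Thus t is even.

(←) Conversely, suppose t is even; write t = 2j. Then 11t + 13 = 11·(2j) + 13 = 2·11j + 13, which is odd.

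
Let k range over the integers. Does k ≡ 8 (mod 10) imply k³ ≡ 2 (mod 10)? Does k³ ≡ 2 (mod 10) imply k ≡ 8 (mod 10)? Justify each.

Equivalent; both directions hold.

[⇐] Suppose k³ ≡ 2 (mod 10). The only residue r in {0, …, 9} with r³ ≡ 2 (mod 10) is r = 8, so k ≡ 8 (mod 10).

[⇒] Suppose k ≡ 8 (mod 10). Write k = 10j + 8. Then (10j + 8)³ = 1000j³ + 2400j² + 1920j + 512 = 10(100j³ + 240j² + 192j + 51) + 2, so k³ ≡ 2 (mod 10).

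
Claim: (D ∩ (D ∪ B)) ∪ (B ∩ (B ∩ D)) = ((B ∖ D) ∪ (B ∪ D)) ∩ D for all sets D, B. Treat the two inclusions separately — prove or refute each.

Reverse inclusion. Let x ∈ ((B ∖ D) ∪ (B ∪ D)) ∩ D. Then either x ∈ D and x ∉ B; or x ∈ D ∩ B. In each case x ∈ (D ∩ (D ∪ B)) ∪ (B ∩ (B ∩ D)), so ((B ∖ D) ∪ (B ∪ D)) ∩ D ⊆ (D ∩ (D ∪ B)) ∪ (B ∩ (B ∩ D)).

Forward inclusion. Let x ∈ (D ∩ (D ∪ B)) ∪ (B ∩ (B ∩ D)). Then either x ∈ D and x ∉ B; or x ∈ D ∩ B. In each case x ∈ ((B ∖ D) ∪ (B ∪ D)) ∩ D, so (D ∩ (D ∪ B)) ∪ (B ∩ (B ∩ D)) ⊆ ((B ∖ D) ∪ (B ∪ D)) ∩ D.

The two sets are equal.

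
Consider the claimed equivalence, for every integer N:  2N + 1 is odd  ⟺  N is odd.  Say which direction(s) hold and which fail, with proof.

Forward direction. This fails: take N = 2. Then 2N + 1 = 5, which is odd, yet N = 2 is even, not odd.

Converse. Suppose N is odd. Since 2 is even, 2N is even for every N, so 2N + 1 has the same parity as 1, which is odd. Hence 2N + 1 is odd.

Only the converse holds.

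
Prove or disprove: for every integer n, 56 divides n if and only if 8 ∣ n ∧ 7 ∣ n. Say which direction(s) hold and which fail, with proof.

The biconditional holds.

(⇒) If 56 ∣ n, write n = 56q. Since 56 = 7·8, n = 8·(7q), so 8 ∣ n; and since 56 = 8·7, n = 7·(8q), so 7 ∣ n.

(⇐) Suppose 8 ∣ n and 7 ∣ n. Any common multiple of 8 and 7 is a multiple of their lcm; here gcd(8, 7) = 1, so lcm(8, 7) = 8·7 = 56, so 56 ∣ n.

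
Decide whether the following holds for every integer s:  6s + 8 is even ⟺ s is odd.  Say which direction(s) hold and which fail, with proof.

(→) This fails: take s = 6. Then 6s + 8 = 44, which is even, yet s = 6 is even, not odd.

(←) Suppose s is odd. Since 6 is even, 6s is even for every s, so 6s + 8 has the same parity as 8, which is even. Hence 6s + 8 is even.

Only the reverse direction holds.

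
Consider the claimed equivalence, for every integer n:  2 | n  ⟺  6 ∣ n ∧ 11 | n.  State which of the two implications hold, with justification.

Only the converse holds.

[⇒] This fails: take n = 2. Certainly 2 ∣ 2, but 6 ∤ 2.

[⇐] Suppose 6 ∣ n and 11 ∣ n. Any common multiple of 6 and 11 is a multiple of their lcm; here gcd(6, 11) = 1, so lcm(6, 11) = 6·11 = 66, so 66 ∣ n. Since 2 ∣ 66, it follows that 2 ∣ n.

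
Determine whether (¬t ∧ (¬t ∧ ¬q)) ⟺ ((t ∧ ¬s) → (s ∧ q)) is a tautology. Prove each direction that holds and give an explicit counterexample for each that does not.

[⇒] Assume the antecedent. If q is true, the antecedent cannot hold. If q is false, the antecedent forces (q = F, s = F, t = F) or (q = F, s = T, t = F), and (t ∧ ¬s) → (s ∧ q) holds there. Either way (t ∧ ¬s) → (s ∧ q) holds.

[⇐] This fails. Under q = T, s = F, t = F, the left side is false but the right side is true.

The forward direction holds; the converse fails.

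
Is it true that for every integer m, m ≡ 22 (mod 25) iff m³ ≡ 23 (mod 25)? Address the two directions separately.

The biconditional holds.

[⇒] Suppose m ≡ 22 (mod 25). Write m = 25j + 22. Then (25j + 22)³ = 15625j³ + 41250j² + 36300j + 10648 = 25(625j³ + 1650j² + 1452j + 425) + 23, so m³ ≡ 23 (mod 25).

[⇐] Conversely, suppose m³ ≡ 23 (mod 25). The only residue r in {0, …, 24} with r³ ≡ 23 (mod 25) is r = 22, so m ≡ 22 (mod 25).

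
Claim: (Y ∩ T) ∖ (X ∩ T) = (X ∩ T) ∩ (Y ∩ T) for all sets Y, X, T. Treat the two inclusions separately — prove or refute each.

Forward inclusion. This inclusion fails. Take Y = {1}, X = ∅, T = {1}; then 1 ∈ (Y ∩ T) ∖ (X ∩ T) but 1 ∉ (X ∩ T) ∩ (Y ∩ T).

Reverse inclusion. This inclusion fails. Take Y = {1}, X = {1}, T = {1}; then 1 ∈ (X ∩ T) ∩ (Y ∩ T) but 1 ∉ (Y ∩ T) ∖ (X ∩ T).

(⊆) fails and (⊇) fails.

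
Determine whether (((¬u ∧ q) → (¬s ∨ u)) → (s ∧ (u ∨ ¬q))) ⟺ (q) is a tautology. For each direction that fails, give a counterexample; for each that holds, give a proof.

Forward direction. This fails. Under q = F, s = T, u = F, the left side is true but the right side is false.

Converse. This fails. Under q = T, s = F, u = F, the left side is false but the right side is true.

Both directions fail.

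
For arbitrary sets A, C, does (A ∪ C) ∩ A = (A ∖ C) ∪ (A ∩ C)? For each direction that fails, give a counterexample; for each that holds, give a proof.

(⊆) Let x ∈ (A ∪ C) ∩ A. Then either x ∈ A and x ∉ C; or x ∈ A ∩ C. In each case x ∈ (A ∖ C) ∪ (A ∩ C), so (A ∪ C) ∩ A ⊆ (A ∖ C) ∪ (A ∩ C).

(⊇) Let x ∈ (A ∖ C) ∪ (A ∩ C). Then either x ∈ A and x ∉ C; or x ∈ A ∩ C. In each case x ∈ (A ∪ C) ∩ A, so (A ∖ C) ∪ (A ∩ C) ⊆ (A ∪ C) ∩ A.

The two sets are equal.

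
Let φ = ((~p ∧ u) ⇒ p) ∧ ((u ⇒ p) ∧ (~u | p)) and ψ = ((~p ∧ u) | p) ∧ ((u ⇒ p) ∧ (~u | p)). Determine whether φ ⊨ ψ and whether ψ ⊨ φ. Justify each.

Forward direction. This fails. Under p = F, u = F, the left side is true but the right side is false.

Converse. Assume the antecedent. If p is true, the consequent reduces to true regardless of the other variables. If p is false, the antecedent cannot hold. Either way the consequent holds.

(⇒) fails; (⇐) holds.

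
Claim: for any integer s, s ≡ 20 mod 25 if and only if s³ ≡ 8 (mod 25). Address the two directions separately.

(⇒) This fails: take s = 20. Then 20 ≡ 20 (mod 25), but 20³ = 8000 ≡ 0 (mod 25), not 8.

(⇐) This fails: take s = 2. Then 2³ = 8 ≡ 8 (mod 25), yet 2 ≡ 2 (mod 25), not 20.

Neither implication holds.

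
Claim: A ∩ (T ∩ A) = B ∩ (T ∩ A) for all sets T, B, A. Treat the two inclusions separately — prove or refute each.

(⊆) This inclusion fails. Take T = {1}, B = ∅, A = {1}; then 1 ∈ A ∩ (T ∩ A) but 1 ∉ B ∩ (T ∩ A).

(⊇) Let x ∈ B ∩ (T ∩ A). Then x ∈ T ∩ B ∩ A, from which x ∈ A ∩ (T ∩ A).

Only the reverse inclusion holds.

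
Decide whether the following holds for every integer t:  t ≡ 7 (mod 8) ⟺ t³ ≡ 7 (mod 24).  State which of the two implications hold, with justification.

Not equivalent: only (⇐) holds.

[⇒] This fails: take t = 15. Then 15 ≡ 7 (mod 8), but 15³ = 3375 ≡ 15 (mod 24), not 7.

[⇐] Conversely, the residues r modulo 24 with r³ ≡ 7 (mod 24) are exactly {7}, and each is ≡ 7 (mod 8).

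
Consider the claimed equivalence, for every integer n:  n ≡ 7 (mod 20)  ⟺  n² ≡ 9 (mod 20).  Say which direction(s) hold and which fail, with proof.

Forward direction. Suppose n ≡ 7 (mod 20). Write n = 20j + 7. Then (20j + 7)² = 400j² + 280j + 49 = 20(20j² + 14j + 2) + 9, so n² ≡ 9 (mod 20).

Converse. This fails: take n = 3. Then 3² = 9 ≡ 9 (mod 20), yet 3 ≡ 3 (mod 20), not 7.

Only the forward direction holds.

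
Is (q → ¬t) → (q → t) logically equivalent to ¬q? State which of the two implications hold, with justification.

Converse. Assume the antecedent. If q is true, the antecedent cannot hold. If q is false, (q → ¬t) → (q → t) reduces to true regardless of the other variables. Either way (q → ¬t) → (q → t) holds.

Forward direction. This fails. Under q = T, t = T, the left side is true but the right side is false.

Only the reverse direction holds.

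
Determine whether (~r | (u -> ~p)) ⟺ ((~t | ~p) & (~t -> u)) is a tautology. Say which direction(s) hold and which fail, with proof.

Both directions fail.

(→) This fails. Under p = F, r = F, u = F, t = F, the left side is true but the right side is false.

(←) This fails. Under p = T, r = T, u = T, t = F, the left side is false but the right side is true.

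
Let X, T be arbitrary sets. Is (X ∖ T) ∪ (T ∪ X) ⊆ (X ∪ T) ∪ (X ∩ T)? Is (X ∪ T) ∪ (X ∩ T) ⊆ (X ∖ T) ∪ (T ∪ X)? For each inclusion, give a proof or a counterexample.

Both inclusions hold; the sets are equal.

(⟹) Let x ∈ (X ∖ T) ∪ (T ∪ X). Then either x ∈ X and x ∉ T; or x ∈ T and x ∉ X; or x ∈ X ∩ T. In each case x ∈ (X ∪ T) ∪ (X ∩ T), so (X ∖ T) ∪ (T ∪ X) ⊆ (X ∪ T) ∪ (X ∩ T).

(⟸) Let x ∈ (X ∪ T) ∪ (X ∩ T). Then either x ∈ X and x ∉ T; or x ∈ T and x ∉ X; or x ∈ X ∩ T. In each case x ∈ (X ∖ T) ∪ (T ∪ X), so (X ∪ T) ∪ (X ∩ T) ⊆ (X ∖ T) ∪ (T ∪ X).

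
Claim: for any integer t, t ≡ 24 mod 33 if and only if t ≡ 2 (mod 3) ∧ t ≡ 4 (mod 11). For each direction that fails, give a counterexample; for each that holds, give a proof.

Neither direction holds.

(⇒) This fails: t = 24 gives 24 ≡ 24 (mod 33) but 24 ≡ 0 (mod 3), so the conjunction on the right does not hold.

(⇐) This fails: t = 26 satisfies both congruences on the right (26 ≡ 2 mod 3 and 26 ≡ 4 mod 11) yet 26 ≡ 26 (mod 33), not 24.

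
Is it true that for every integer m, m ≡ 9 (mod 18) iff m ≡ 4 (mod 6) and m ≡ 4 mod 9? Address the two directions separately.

Both directions fail.

Forward direction. This fails: m = 9 gives 9 ≡ 9 (mod 18) but 9 ≡ 3 (mod 6), so the conjunction on the right does not hold.

Converse. This fails: m = 4 satisfies both congruences on the right (4 ≡ 4 mod 6 and 4 ≡ 4 mod 9) yet 4 ≡ 4 (mod 18), not 9.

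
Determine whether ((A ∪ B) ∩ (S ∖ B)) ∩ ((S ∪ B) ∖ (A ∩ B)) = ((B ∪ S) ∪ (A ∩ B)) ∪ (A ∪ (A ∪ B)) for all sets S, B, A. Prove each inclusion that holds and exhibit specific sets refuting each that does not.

Only the forward inclusion holds.

(⟹) Let x ∈ ((A ∪ B) ∩ (S ∖ B)) ∩ ((S ∪ B) ∖ (A ∩ B)). Then x ∈ S ∩ A and x ∉ B, from which x ∈ ((B ∪ S) ∪ (A ∩ B)) ∪ (A ∪ (A ∪ B)).

(⟸) This inclusion fails. Take S = {1}, B = ∅, A = ∅; then 1 ∈ ((B ∪ S) ∪ (A ∩ B)) ∪ (A ∪ (A ∪ B)) but 1 ∉ ((A ∪ B) ∩ (S ∖ B)) ∩ ((S ∪ B) ∖ (A ∩ B)).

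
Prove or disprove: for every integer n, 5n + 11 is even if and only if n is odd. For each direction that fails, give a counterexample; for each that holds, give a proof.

Both directions hold.

(⇒) Suppose 5n + 11 is even. Since 5 is odd, 5n and n have the same parity, so 5n + 11 ≡ n + 11 (mod 2). As 11 is odd, 5n + 11 is even exactly when n is odd. Thus n is odd.

(⇐) Conversely, suppose n is odd; write n = 2j + 1. Then 5n + 11 = 5·(2j + 1) + 11 = 2·5j + 16, which is even.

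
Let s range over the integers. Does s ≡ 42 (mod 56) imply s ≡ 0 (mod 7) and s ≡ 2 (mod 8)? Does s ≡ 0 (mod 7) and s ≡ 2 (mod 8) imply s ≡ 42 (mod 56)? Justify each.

Both directions hold.

(→) Suppose s ≡ 42 (mod 56); write s = 56j + 42. Since 7 ∣ 56, reducing mod 7 gives s ≡ 42 ≡ 0 (mod 7); since 8 ∣ 56, reducing mod 8 gives s ≡ 42 ≡ 2 (mod 8).

(←) Conversely, if s ≡ 0 (mod 7) and s ≡ 2 (mod 8), then by the Chinese remainder theorem s ≡ 42 (mod 56). This is exactly s ≡ 42 (mod 56).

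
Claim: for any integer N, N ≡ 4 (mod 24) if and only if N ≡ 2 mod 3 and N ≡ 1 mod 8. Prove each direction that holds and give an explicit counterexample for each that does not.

Neither direction holds.

Forward direction. This fails: N = 4 gives 4 ≡ 4 (mod 24) but 4 ≡ 1 (mod 3), so the conjunction on the right does not hold.

Converse. This fails: N = 17 satisfies both congruences on the right (17 ≡ 2 mod 3 and 17 ≡ 1 mod 8) yet 17 ≡ 17 (mod 24), not 4.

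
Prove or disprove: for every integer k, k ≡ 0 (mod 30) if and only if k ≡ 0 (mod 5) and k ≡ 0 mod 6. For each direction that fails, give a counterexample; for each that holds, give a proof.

(⟸) If k ≡ 0 (mod 5) and k ≡ 0 (mod 6), then by the Chinese remainder theorem k ≡ 0 (mod 30). This is exactly k ≡ 0 (mod 30).

(⟹) Suppose k ≡ 0 (mod 30); write k = 30j + 0. Since 5 ∣ 30, reducing mod 5 gives k ≡ 0 (mod 5); since 6 ∣ 30, reducing mod 6 gives k ≡ 0 (mod 6).

Both implications hold.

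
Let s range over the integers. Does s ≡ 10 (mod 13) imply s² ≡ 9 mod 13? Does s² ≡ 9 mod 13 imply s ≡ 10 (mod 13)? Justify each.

Converse. This fails: take s = 3. Then 3² = 9 ≡ 9 (mod 13), yet 3 ≡ 3 (mod 13), not 10.

Forward direction. Suppose s ≡ 10 (mod 13). Write s = 13j + 10. Then (13j + 10)² = 169j² + 260j + 100 = 13(13j² + 20j + 7) + 9, so s² ≡ 9 (mod 13).

Not equivalent: only (⇒) holds.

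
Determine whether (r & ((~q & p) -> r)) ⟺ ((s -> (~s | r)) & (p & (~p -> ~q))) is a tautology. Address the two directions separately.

Both directions fail.

(⇒) This fails. Under s = F, r = T, p = F, q = F, the left side is true but the right side is false.

(⇐) This fails. Under s = F, r = F, p = T, q = F, the left side is false but the right side is true.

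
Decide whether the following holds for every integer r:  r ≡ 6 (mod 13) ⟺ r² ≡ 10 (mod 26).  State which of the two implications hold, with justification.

(→) This fails: take r = 19. Then 19 ≡ 6 (mod 13), but 19² = 361 ≡ 23 (mod 26), not 10.

(←) This fails: take r = 20. Then 20² = 400 ≡ 10 (mod 26), yet 20 ≡ 7 (mod 13), not 6.

Neither direction holds.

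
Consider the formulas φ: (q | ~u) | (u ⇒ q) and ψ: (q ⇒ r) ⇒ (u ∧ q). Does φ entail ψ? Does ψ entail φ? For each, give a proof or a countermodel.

The forward direction fails; the converse holds.

(⇒) This fails. Under u = F, q = F, r = F, the left side is true but the right side is false.

(⇐) Assume the antecedent. If u is true, the antecedent forces (u = T, q = T, r = F) or (u = T, q = T, r = T), and (q | ~u) | (u ⇒ q) holds there. If u is false, (q | ~u) | (u ⇒ q) reduces to true regardless of the other variables. Either way (q | ~u) | (u ⇒ q) holds.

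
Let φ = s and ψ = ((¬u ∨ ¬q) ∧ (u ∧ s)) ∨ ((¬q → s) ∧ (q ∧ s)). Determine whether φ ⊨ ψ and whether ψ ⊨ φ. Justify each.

The forward direction fails; the converse holds.

Converse. Assume the antecedent. If u is true, the antecedent forces (u = T, s = T, q = F) or (u = T, s = T, q = T), and s holds there. If u is false, the antecedent forces (u = F, s = T, q = T), and s holds there. Either way s holds.

Forward direction. This fails. Under u = F, s = T, q = F, the left side is true but the right side is false.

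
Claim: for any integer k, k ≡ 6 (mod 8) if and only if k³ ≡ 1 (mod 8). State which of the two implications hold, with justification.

(→) This fails: take k = 6. Then 6 ≡ 6 (mod 8), but 6³ = 216 ≡ 0 (mod 8), not 1.

(←) This fails: take k = 1. Then 1³ = 1 ≡ 1 (mod 8), yet 1 ≡ 1 (mod 8), not 6.

Neither direction holds.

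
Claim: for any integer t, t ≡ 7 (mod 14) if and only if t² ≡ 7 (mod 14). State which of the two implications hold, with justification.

Both directions hold.

Forward direction. Suppose t ≡ 7 (mod 14). Write t = 14j + 7. Then (14j + 7)² = 196j² + 196j + 49 = 14(14j² + 14j + 3) + 7, so t² ≡ 7 (mod 14).

Converse. Suppose t² ≡ 7 (mod 14). The only residue r in {0, …, 13} with r² ≡ 7 (mod 14) is r = 7, so t ≡ 7 (mod 14).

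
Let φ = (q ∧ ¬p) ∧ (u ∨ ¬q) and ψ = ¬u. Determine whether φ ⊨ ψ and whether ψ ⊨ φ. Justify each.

[⇒] This fails. Under u = T, p = F, q = T, the left side is true but the right side is false.

[⇐] This fails. Under u = F, p = F, q = F, the left side is false but the right side is true.

(⇒) fails and (⇐) fails.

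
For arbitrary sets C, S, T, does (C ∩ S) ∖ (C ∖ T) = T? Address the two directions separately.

(⟹) Let x ∈ (C ∩ S) ∖ (C ∖ T). Then x ∈ C ∩ S ∩ T, from which x ∈ T.

(⟸) This inclusion fails. Take C = ∅, S = ∅, T = {1}; then 1 ∈ T but 1 ∉ (C ∩ S) ∖ (C ∖ T).

The sets are not equal: only the forward inclusion holds.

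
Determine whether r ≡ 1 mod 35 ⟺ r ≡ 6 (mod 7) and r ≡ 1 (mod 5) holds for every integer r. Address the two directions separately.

Neither direction holds.

(⟹) This fails: r = 1 gives 1 ≡ 1 (mod 35) but 1 ≡ 1 (mod 7), so the conjunction on the right does not hold.

(⟸) This fails: r = 6 satisfies both congruences on the right (6 ≡ 6 mod 7 and 6 ≡ 1 mod 5) yet 6 ≡ 6 (mod 35), not 1.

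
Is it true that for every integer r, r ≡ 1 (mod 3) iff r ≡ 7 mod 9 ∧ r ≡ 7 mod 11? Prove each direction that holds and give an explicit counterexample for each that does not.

[⇐] If r ≡ 7 (mod 9) and r ≡ 7 (mod 11), then by the Chinese remainder theorem r ≡ 7 (mod 99). Since 7 ≡ 1 (mod 3) and 3 ∣ 99, we get r ≡ 1 (mod 3).

[⇒] This fails: r = 1 gives 1 ≡ 1 (mod 3) but 1 ≡ 1 (mod 9), so the conjunction on the right does not hold.

Only the converse holds.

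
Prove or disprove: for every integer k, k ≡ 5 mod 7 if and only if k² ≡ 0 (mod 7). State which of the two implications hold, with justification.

(⇒) fails and (⇐) fails.

(⇒) This fails: take k = 5. Then 5 ≡ 5 (mod 7), but 5² = 25 ≡ 4 (mod 7), not 0.

(⇐) This fails: take k = 0. Then 0² = 0 ≡ 0 (mod 7), yet 0 ≡ 0 (mod 7), not 5.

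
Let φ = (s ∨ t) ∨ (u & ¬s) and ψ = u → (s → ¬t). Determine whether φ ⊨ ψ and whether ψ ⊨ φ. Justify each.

(→) This fails. Under t = T, s = T, u = T, the left side is true but the right side is false.

(←) This fails. Under t = F, s = F, u = F, the left side is false but the right side is true.

(⇒) fails and (⇐) fails.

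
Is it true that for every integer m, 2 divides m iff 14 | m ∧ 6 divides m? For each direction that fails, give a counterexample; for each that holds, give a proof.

Only the converse holds.

Forward direction. This fails: take m = 2. Certainly 2 ∣ 2, but 14 ∤ 2.

Converse. Suppose 14 ∣ m and 6 ∣ m. Any common multiple of 14 and 6 is a multiple of their lcm; here lcm(14, 6) = 14·6/gcd(14, 6) = 84/2 = 42, so 42 ∣ m. Since 2 ∣ 42, it follows that 2 ∣ m.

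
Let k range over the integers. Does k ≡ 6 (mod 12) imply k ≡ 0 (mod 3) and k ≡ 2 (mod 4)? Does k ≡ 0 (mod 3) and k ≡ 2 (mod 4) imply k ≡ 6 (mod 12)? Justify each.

Both directions hold.

Converse. If k ≡ 0 (mod 3) and k ≡ 2 (mod 4), then by the Chinese remainder theorem k ≡ 6 (mod 12). This is exactly k ≡ 6 (mod 12).

Forward direction. Suppose k ≡ 6 (mod 12); write k = 12j + 6. Since 3 ∣ 12, reducing mod 3 gives k ≡ 6 ≡ 0 (mod 3); since 4 ∣ 12, reducing mod 4 gives k ≡ 6 ≡ 2 (mod 4).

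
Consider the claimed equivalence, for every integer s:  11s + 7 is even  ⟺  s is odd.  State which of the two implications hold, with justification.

The biconditional holds.

(←) Suppose s is odd; write s = 2j + 1. Then 11s + 7 = 11·(2j + 1) + 7 = 2·11j + 18, which is even.

(→) Suppose 11s + 7 is even. Since 11 is odd, 11s and s have the same parity, so 11s + 7 ≡ s + 7 (mod 2). As 7 is odd, 11s + 7 is even exactly when s is odd. Thus s is odd.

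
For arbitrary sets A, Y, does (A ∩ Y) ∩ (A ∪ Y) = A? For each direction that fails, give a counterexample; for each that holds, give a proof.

(⊆) Let x ∈ (A ∩ Y) ∩ (A ∪ Y). Then x ∈ A ∩ Y, from which x ∈ A.

(⊇) This inclusion fails. Take A = {1}, Y = ∅; then 1 ∈ A but 1 ∉ (A ∩ Y) ∩ (A ∪ Y).

(⊆) holds; (⊇) fails.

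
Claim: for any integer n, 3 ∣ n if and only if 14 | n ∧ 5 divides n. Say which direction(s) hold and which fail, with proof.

Forward direction. This fails: take n = 3. Certainly 3 ∣ 3, but 14 ∤ 3.

Converse. This fails: take n = 70. Both 14 ∣ 70 and 5 ∣ 70, yet 70 is not a multiple of 3 (since 70 = 23·3 + 1), so 3 ∤ 70.

Neither direction holds.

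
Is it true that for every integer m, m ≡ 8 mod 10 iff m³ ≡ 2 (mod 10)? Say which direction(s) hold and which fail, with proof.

Both implications hold.

(→) Suppose m ≡ 8 mod 10. Write m = 10j + 8. Then (10j + 8)³ = 1000j³ + 2400j² + 1920j + 512 = 10(100j³ + 240j² + 192j + 51) + 2, so m³ ≡ 2 (mod 10).

(←) For the converse, argue contrapositively. If m ≢ 8 (mod 10), then m is congruent to one of 0, 1, 2, 3, 4, 5, 6, 7, 9 modulo 10, and these give m³ ≡ 0, 1, 8, 7, 4, 5, 6, 3, 9 respectively — never 2.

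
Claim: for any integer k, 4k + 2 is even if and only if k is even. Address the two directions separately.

The forward direction fails; the converse holds.

Forward direction. This fails: take k = 1. Then 4k + 2 = 6, which is even, yet k = 1 is odd, not even.

Converse. Suppose k is even. Since 4 is even, 4k is even for every k, so 4k + 2 has the same parity as 2, which is even. Hence 4k + 2 is even.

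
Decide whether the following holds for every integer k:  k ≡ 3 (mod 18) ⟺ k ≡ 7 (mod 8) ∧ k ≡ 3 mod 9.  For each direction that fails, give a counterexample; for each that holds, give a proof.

Converse. If k ≡ 7 (mod 8) and k ≡ 3 (mod 9), then by the Chinese remainder theorem k ≡ 39 (mod 72). Since 39 ≡ 3 (mod 18) and 18 ∣ 72, we get k ≡ 3 (mod 18).

Forward direction. This fails: k = 57 gives 57 ≡ 3 (mod 18) but 57 ≡ 1 (mod 8), so the conjunction on the right does not hold.

Only the converse holds.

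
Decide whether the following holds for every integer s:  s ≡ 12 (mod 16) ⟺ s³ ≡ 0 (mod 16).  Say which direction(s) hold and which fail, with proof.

(⇒) holds; (⇐) fails.

Forward direction. Suppose s ≡ 12 (mod 16). Write s = 16j + 12. Then (16j + 12)³ = 4096j³ + 9216j² + 6912j + 1728 = 16(256j³ + 576j² + 432j + 108) + 0, so s³ ≡ 0 (mod 16).

Converse. This fails: take s = 0. Then 0³ = 0 ≡ 0 (mod 16), yet 0 ≡ 0 (mod 16), not 12.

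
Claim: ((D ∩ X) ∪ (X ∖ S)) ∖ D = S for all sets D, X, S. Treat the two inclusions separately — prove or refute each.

Both inclusions fail.

Forward inclusion. This inclusion fails. Take D = ∅, X = {1}, S = ∅; then 1 ∈ ((D ∩ X) ∪ (X ∖ S)) ∖ D but 1 ∉ S.

Reverse inclusion. This inclusion fails. Take D = ∅, X = ∅, S = {1}; then 1 ∈ S but 1 ∉ ((D ∩ X) ∪ (X ∖ S)) ∖ D.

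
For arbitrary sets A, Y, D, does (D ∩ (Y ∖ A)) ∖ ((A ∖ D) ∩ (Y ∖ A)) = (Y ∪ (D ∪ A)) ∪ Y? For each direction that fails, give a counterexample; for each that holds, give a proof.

Only the forward inclusion holds.

Forward inclusion. Let x ∈ (D ∩ (Y ∖ A)) ∖ ((A ∖ D) ∩ (Y ∖ A)). Then x ∈ Y ∩ D and x ∉ A, from which x ∈ (Y ∪ (D ∪ A)) ∪ Y.

Reverse inclusion. This inclusion fails. Take A = {1}, Y = ∅, D = ∅; then 1 ∈ (Y ∪ (D ∪ A)) ∪ Y but 1 ∉ (D ∩ (Y ∖ A)) ∖ ((A ∖ D) ∩ (Y ∖ A)).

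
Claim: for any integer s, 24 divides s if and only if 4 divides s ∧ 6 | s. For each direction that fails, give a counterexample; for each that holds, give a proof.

(⇐) This fails: take s = 12. Both 4 ∣ 12 and 6 ∣ 12, yet 12 is not a multiple of 24 (since 12 = 0·24 + 12), so 24 ∤ 12.

(⇒) If 24 ∣ s, write s = 24q. Since 24 = 6·4, s = 4·(6q), so 4 ∣ s; and since 24 = 4·6, s = 6·(4q), so 6 ∣ s.

Only the forward implication holds.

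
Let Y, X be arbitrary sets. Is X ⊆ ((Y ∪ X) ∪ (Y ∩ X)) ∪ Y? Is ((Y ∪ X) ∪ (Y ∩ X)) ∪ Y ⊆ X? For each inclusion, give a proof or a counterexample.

The sets are not equal: only the forward inclusion holds.

Forward inclusion. Let x ∈ X. Then either x ∈ X and x ∉ Y; or x ∈ Y ∩ X. In each case x ∈ ((Y ∪ X) ∪ (Y ∩ X)) ∪ Y, so X ⊆ ((Y ∪ X) ∪ (Y ∩ X)) ∪ Y.

Reverse inclusion. This inclusion fails. Take Y = {1}, X = ∅; then 1 ∈ ((Y ∪ X) ∪ (Y ∩ X)) ∪ Y but 1 ∉ X.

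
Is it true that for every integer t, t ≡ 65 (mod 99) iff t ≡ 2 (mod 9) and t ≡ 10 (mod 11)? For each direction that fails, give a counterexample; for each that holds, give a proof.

(→) Suppose t ≡ 65 (mod 99); write t = 99j + 65. Since 9 ∣ 99, reducing mod 9 gives t ≡ 65 ≡ 2 (mod 9); since 11 ∣ 99, reducing mod 11 gives t ≡ 65 ≡ 10 (mod 11).

(←) Conversely, if t ≡ 2 (mod 9) and t ≡ 10 (mod 11), then by the Chinese remainder theorem t ≡ 65 (mod 99). This is exactly t ≡ 65 (mod 99).

Both directions hold; the statement is true.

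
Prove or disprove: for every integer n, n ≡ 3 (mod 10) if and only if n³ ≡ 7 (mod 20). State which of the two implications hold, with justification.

(→) This fails: take n = 13. Then 13 ≡ 3 (mod 10), but 13³ = 2197 ≡ 17 (mod 20), not 7.

(←) Conversely, the residues r modulo 20 with r³ ≡ 7 (mod 20) are exactly {3}, and each is ≡ 3 (mod 10).

Only the reverse direction holds.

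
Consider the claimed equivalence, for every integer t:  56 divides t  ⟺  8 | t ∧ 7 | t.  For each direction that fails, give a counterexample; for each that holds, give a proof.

Equivalent; both directions hold.

Forward direction. If 56 ∣ t, write t = 56q. Since 56 = 7·8, t = 8·(7q), so 8 ∣ t; and since 56 = 8·7, t = 7·(8q), so 7 ∣ t.

Converse. Suppose 8 ∣ t and 7 ∣ t. Any common multiple of 8 and 7 is a multiple of their lcm; here gcd(8, 7) = 1, so lcm(8, 7) = 8·7 = 56, so 56 ∣ t.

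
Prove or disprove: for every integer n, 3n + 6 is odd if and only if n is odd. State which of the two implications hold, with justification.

Both directions hold; the statement is true.

[⇒] Suppose 3n + 6 is odd. Since 3 is odd, 3n and n have the same parity, so 3n + 6 ≡ n + 6 (mod 2). As 6 is even, 3n + 6 is odd exactly when n is odd. Thus n is odd.

[⇐] Conversely, suppose n is odd; write n = 2j + 1. Then 3n + 6 = 3·(2j + 1) + 6 = 2·3j + 9, which is odd.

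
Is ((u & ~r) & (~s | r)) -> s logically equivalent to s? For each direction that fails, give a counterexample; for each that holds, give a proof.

Not equivalent: only (⇐) holds.

(⟹) This fails. Under r = F, u = F, s = F, the left side is true but the right side is false.

(⟸) Assume the antecedent. If r is true, ((u & ~r) & (~s | r)) -> s reduces to true regardless of the other variables. If r is false, the antecedent forces (r = F, u = F, s = T) or (r = F, u = T, s = T), and ((u & ~r) & (~s | r)) -> s holds there. Either way ((u & ~r) & (~s | r)) -> s holds.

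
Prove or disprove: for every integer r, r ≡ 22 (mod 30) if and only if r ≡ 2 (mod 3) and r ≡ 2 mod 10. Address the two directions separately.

Neither direction holds.

(→) This fails: r = 22 gives 22 ≡ 22 (mod 30) but 22 ≡ 1 (mod 3), so the conjunction on the right does not hold.

(←) This fails: r = 2 satisfies both congruences on the right (2 ≡ 2 mod 3 and 2 ≡ 2 mod 10) yet 2 ≡ 2 (mod 30), not 22.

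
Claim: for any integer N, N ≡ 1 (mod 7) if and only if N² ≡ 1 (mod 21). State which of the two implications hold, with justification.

(→) This fails: take N = 15. Then 15 ≡ 1 (mod 7), but 15² = 225 ≡ 15 (mod 21), not 1.

(←) This fails: take N = 13. Then 13² = 169 ≡ 1 (mod 21), yet 13 ≡ 6 (mod 7), not 1.

Both directions fail.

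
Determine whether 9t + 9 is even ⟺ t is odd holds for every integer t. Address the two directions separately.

(→) Suppose 9t + 9 is even. Since 9 is odd, 9t and t have the same parity, so 9t + 9 ≡ t + 9 (mod 2). As 9 is odd, 9t + 9 is even exactly when t is odd. Thus t is odd.

(←) Conversely, suppose t is odd; write t = 2j + 1. Then 9t + 9 = 9·(2j + 1) + 9 = 2·9j + 18, which is even.

Equivalent; both directions hold.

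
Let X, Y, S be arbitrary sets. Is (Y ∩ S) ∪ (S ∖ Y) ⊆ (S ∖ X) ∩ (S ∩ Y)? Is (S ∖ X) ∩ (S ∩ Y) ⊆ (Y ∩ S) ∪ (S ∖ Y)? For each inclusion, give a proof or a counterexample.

(⟹) This inclusion fails. Take X = ∅, Y = ∅, S = {1}; then 1 ∈ (Y ∩ S) ∪ (S ∖ Y) but 1 ∉ (S ∖ X) ∩ (S ∩ Y).

(⟸) Let x ∈ (S ∖ X) ∩ (S ∩ Y). Then x ∈ Y ∩ S and x ∉ X, from which x ∈ (Y ∩ S) ∪ (S ∖ Y).

The sets are not equal: only the reverse inclusion holds.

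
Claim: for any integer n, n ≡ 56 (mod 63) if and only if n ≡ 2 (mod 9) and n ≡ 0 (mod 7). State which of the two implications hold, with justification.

Both directions hold; the statement is true.

[⇐] If n ≡ 2 (mod 9) and n ≡ 0 (mod 7), then by the Chinese remainder theorem n ≡ 56 (mod 63). This is exactly n ≡ 56 (mod 63).

[⇒] Suppose n ≡ 56 (mod 63); write n = 63j + 56. Since 9 ∣ 63, reducing mod 9 gives n ≡ 56 ≡ 2 (mod 9); since 7 ∣ 63, reducing mod 7 gives n ≡ 56 ≡ 0 (mod 7).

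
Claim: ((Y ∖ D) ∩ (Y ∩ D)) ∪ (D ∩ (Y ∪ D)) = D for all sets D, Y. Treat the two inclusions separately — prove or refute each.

Both inclusions hold.

(⟹) Let x ∈ ((Y ∖ D) ∩ (Y ∩ D)) ∪ (D ∩ (Y ∪ D)). Then either x ∈ D and x ∉ Y; or x ∈ D ∩ Y. In each case x ∈ D, so ((Y ∖ D) ∩ (Y ∩ D)) ∪ (D ∩ (Y ∪ D)) ⊆ D.

(⟸) Let x ∈ D. Then either x ∈ D and x ∉ Y; or x ∈ D ∩ Y. In each case x ∈ ((Y ∖ D) ∩ (Y ∩ D)) ∪ (D ∩ (Y ∪ D)), so D ⊆ ((Y ∖ D) ∩ (Y ∩ D)) ∪ (D ∩ (Y ∪ D)).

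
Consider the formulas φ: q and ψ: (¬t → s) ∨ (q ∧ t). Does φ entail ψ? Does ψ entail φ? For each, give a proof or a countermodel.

[⇒] This fails. Under t = F, s = F, q = T, the left side is true but the right side is false.

[⇐] This fails. Under t = T, s = F, q = F, the left side is false but the right side is true.

(⇒) fails and (⇐) fails.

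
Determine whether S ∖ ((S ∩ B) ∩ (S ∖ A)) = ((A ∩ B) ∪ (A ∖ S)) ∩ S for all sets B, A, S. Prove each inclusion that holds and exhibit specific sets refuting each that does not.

The sets are not equal: only the reverse inclusion holds.

(⊆) This inclusion fails. Take B = ∅, A = ∅, S = {1}; then 1 ∈ S ∖ ((S ∩ B) ∩ (S ∖ A)) but 1 ∉ ((A ∩ B) ∪ (A ∖ S)) ∩ S.

(⊇) Let x ∈ ((A ∩ B) ∪ (A ∖ S)) ∩ S. Then x ∈ B ∩ A ∩ S, from which x ∈ S ∖ ((S ∩ B) ∩ (S ∖ A)).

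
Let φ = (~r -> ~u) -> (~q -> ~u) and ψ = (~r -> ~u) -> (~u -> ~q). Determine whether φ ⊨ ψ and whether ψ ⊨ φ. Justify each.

Forward direction. This fails. Under q = T, r = F, u = F, the left side is true but the right side is false.

Converse. This fails. Under q = F, r = T, u = T, the left side is false but the right side is true.

(⇒) fails and (⇐) fails.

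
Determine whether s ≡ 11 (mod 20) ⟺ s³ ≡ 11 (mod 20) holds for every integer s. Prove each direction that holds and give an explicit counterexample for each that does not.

Both implications hold.

(⟹) Suppose s ≡ 11 (mod 20). Write s = 20j + 11. Then (20j + 11)³ = 8000j³ + 13200j² + 7260j + 1331 = 20(400j³ + 660j² + 363j + 66) + 11, so s³ ≡ 11 (mod 20).

(⟸) Conversely, suppose s³ ≡ 11 (mod 20). The only residue r in {0, …, 19} with r³ ≡ 11 (mod 20) is r = 11, so s ≡ 11 (mod 20).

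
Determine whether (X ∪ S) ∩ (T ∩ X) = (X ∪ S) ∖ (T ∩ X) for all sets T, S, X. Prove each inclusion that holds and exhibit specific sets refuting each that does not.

Both inclusions fail.

(⊆) This inclusion fails. Take T = {1}, S = ∅, X = {1}; then 1 ∈ (X ∪ S) ∩ (T ∩ X) but 1 ∉ (X ∪ S) ∖ (T ∩ X).

(⊇) This inclusion fails. Take T = ∅, S = {1}, X = ∅; then 1 ∈ (X ∪ S) ∖ (T ∩ X) but 1 ∉ (X ∪ S) ∩ (T ∩ X).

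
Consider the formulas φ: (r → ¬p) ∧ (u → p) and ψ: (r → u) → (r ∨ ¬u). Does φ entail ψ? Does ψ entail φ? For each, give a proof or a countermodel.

(⇒) This fails. Under p = T, u = T, r = F, the left side is true but the right side is false.

(⇐) This fails. Under p = T, u = F, r = T, the left side is false but the right side is true.

Neither direction holds.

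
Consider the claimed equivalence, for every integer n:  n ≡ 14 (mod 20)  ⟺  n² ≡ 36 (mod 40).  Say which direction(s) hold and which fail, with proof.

The forward direction holds; the converse fails.

(→) Suppose n ≡ 14 (mod 20). Working modulo 40, n ∈ {14, 34}; for each such r, r² ≡ 36 (mod 40).

(←) This fails: take n = 6. Then 6² = 36 ≡ 36 (mod 40), yet 6 ≡ 6 (mod 20), not 14.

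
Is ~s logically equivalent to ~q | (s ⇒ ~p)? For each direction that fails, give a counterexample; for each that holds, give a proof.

(⇒) Assume the antecedent. If q is true, the antecedent forces (q = T, p = F, s = F) or (q = T, p = T, s = F), and ~q | (s ⇒ ~p) holds there. If q is false, ~q | (s ⇒ ~p) reduces to true regardless of the other variables. Either way ~q | (s ⇒ ~p) holds.

(⇐) This fails. Under q = F, p = F, s = T, the left side is false but the right side is true.

Only the forward direction holds.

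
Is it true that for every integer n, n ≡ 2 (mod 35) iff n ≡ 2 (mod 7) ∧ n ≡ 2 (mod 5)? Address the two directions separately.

(⇒) Suppose n ≡ 2 (mod 35); write n = 35j + 2. Since 7 ∣ 35, reducing mod 7 gives n ≡ 2 (mod 7); since 5 ∣ 35, reducing mod 5 gives n ≡ 2 (mod 5).

(⇐) Conversely, if n ≡ 2 (mod 7) and n ≡ 2 (mod 5), then by the Chinese remainder theorem n ≡ 2 (mod 35). This is exactly n ≡ 2 (mod 35).

Both implications hold.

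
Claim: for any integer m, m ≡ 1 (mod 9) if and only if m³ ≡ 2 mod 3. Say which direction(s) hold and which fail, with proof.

Neither implication holds.

Forward direction. This fails: take m = 1. Then 1 ≡ 1 (mod 9), but 1³ = 1 ≡ 1 (mod 3), not 2.

Converse. This fails: take m = 2. Then 2³ = 8 ≡ 2 (mod 3), yet 2 ≡ 2 (mod 9), not 1.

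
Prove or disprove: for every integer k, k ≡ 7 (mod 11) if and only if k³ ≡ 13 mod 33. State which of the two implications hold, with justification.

Forward direction. This fails: take k = 18. Then 18 ≡ 7 (mod 11), but 18³ = 5832 ≡ 24 (mod 33), not 13.

Converse. The residues r modulo 33 with r³ ≡ 13 (mod 33) are exactly {7}, and each is ≡ 7 (mod 11).

The forward direction fails; the converse holds.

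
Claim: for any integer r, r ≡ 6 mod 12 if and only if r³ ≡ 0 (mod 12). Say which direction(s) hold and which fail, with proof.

(⟸) This fails: take r = 0. Then 0³ = 0 ≡ 0 (mod 12), yet 0 ≡ 0 (mod 12), not 6.

(⟹) Suppose r ≡ 6 mod 12. Write r = 12j + 6. Then (12j + 6)³ = 1728j³ + 2592j² + 1296j + 216 = 12(144j³ + 216j² + 108j + 18) + 0, so r³ ≡ 0 (mod 12).

The forward direction holds; the converse fails.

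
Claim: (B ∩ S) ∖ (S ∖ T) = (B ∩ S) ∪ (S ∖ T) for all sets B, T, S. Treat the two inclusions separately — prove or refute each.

(⟹) Let x ∈ (B ∩ S) ∖ (S ∖ T). Then x ∈ B ∩ T ∩ S, from which x ∈ (B ∩ S) ∪ (S ∖ T).

(⟸) This inclusion fails. Take B = ∅, T = ∅, S = {1}; then 1 ∈ (B ∩ S) ∪ (S ∖ T) but 1 ∉ (B ∩ S) ∖ (S ∖ T).

The sets are not equal: only the forward inclusion holds.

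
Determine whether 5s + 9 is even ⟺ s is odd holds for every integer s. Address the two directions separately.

(⇒) Suppose 5s + 9 is even. Since 5 is odd, 5s and s have the same parity, so 5s + 9 ≡ s + 9 (mod 2). As 9 is odd, 5s + 9 is even exactly when s is odd. Thus s is odd.

(⇐) Conversely, suppose s is odd; write s = 2j + 1. Then 5s + 9 = 5·(2j + 1) + 9 = 2·5j + 14, which is even.

Both implications hold.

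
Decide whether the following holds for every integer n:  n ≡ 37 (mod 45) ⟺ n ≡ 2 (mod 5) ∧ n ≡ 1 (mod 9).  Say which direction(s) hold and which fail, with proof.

Both directions hold; the statement is true.

(⟹) Suppose n ≡ 37 (mod 45); write n = 45j + 37. Since 5 ∣ 45, reducing mod 5 gives n ≡ 37 ≡ 2 (mod 5); since 9 ∣ 45, reducing mod 9 gives n ≡ 37 ≡ 1 (mod 9).

(⟸) Conversely, if n ≡ 2 (mod 5) and n ≡ 1 (mod 9), then by the Chinese remainder theorem n ≡ 37 (mod 45). This is exactly n ≡ 37 (mod 45).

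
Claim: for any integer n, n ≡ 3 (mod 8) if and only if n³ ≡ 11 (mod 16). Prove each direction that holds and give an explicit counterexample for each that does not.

Forward direction. This fails: take n = 11. Then 11 ≡ 3 (mod 8), but 11³ = 1331 ≡ 3 (mod 16), not 11.

Converse. The residues r modulo 16 with r³ ≡ 11 (mod 16) are exactly {3}, and each is ≡ 3 (mod 8).

Not equivalent: only (⇐) holds.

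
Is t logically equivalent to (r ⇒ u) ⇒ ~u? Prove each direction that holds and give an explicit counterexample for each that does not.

(→) This fails. Under u = T, r = F, t = T, the left side is true but the right side is false.

(←) This fails. Under u = F, r = F, t = F, the left side is false but the right side is true.

Neither implication holds.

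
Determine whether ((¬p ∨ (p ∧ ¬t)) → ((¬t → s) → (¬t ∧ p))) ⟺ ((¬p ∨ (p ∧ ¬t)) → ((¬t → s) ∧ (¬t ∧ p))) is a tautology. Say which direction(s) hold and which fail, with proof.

(→) This fails. Under t = F, p = F, s = F, the left side is true but the right side is false.

(←) Assume the antecedent. If t is true, the antecedent forces (t = T, p = T, s = F) or (t = T, p = T, s = T), and the consequent holds there. If t is false, the antecedent forces (t = F, p = T, s = T), and the consequent holds there. Either way the consequent holds.

Only the converse holds.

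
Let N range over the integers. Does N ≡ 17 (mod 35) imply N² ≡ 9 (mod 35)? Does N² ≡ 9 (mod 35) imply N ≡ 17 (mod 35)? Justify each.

Only the forward implication holds.

(←) This fails: take N = 3. Then 3² = 9 ≡ 9 (mod 35), yet 3 ≡ 3 (mod 35), not 17.

(→) Suppose N ≡ 17 (mod 35). Write N = 35j + 17. Then (35j + 17)² = 1225j² + 1190j + 289 = 35(35j² + 34j + 8) + 9, so N² ≡ 9 (mod 35).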